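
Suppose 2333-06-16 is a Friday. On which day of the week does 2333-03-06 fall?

Monday

Count forward from the earlier date (March 6, 2333) to the later (June 16, 2333):
March 2333: 31 − 6 = 25 days remain.
Then April (30), May (31): 30 + 31 = 61 days.
June 1–16, 2333: 16 days.
Total: 25 + 61 + 16 = 102 days.
102 mod 7 = 4, so 4 days before Friday is Monday.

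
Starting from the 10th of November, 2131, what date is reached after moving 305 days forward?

the 10th of September, 2132

Count 305 days after November 10, 2131:
November 2131: 30 − 10 = 20 days remain.
Then 9 full months totalling 275 days.
September 1–10, 2132: 10 days.
Residual: 305 days.
Total: 305 days.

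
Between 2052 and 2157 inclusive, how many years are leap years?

Years divisible by 4: 2052, 2056, …, 2156 — 27 in all.
Of these, 2100 is divisible by 100 but not 400, so not leap.
Leap years: 27 − 1 = 26.

26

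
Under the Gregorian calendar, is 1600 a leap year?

Yes

1600 is a leap year (divisible by 400).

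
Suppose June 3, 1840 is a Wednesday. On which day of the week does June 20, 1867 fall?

Thursday

From June 3, 1840 to June 3, 1867: 27 years, of which 6 contain a Feb 29 — 21×365 + 6×366 = 9861 days.
Within June 1867: 20 − 3 = 17 days.
Total: 9878 days.
9878 mod 7 = 1, so 1 day after Wednesday is Thursday.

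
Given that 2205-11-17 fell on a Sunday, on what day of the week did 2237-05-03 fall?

From November 17, 2205 to November 17, 2236: 31 years, of which 8 contain a Feb 29 — 23×365 + 8×366 = 11323 days.
November 2236: 30 − 17 = 13 days remain.
Then December (31), January (31), February 2237 (28), March (31), April (30): 31 + 31 + 28 + 31 + 30 = 151 days.
May 1–3, 2237: 3 days.
Residual: 167 days.
Total: 11490 days.
11490 mod 7 = 3, so 3 days after Sunday is Wednesday.

Wednesday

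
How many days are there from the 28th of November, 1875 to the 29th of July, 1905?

10835

Day-of-year of November 28, 1875: 332.
Day-of-year of July 29, 1905: 210.
1875 has 365 days, so 365 − 332 = 33 days remain in 1875.
Full years 1876–1904: 22 common + 7 leap = 22×365 + 7×366 = 10592 days.
Total: 33 + 10592 + 210 = 10835 days.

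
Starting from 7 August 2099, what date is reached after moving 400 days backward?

3 July 2098

Count 400 days before August 7, 2099:
July 2098: 31 − 3 = 28 days remain.
Then 12 full months totalling 365 days.
August 1–7, 2099: 7 days.
Total: 28 + 365 + 7 = 400 days.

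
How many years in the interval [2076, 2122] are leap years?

Years divisible by 4 in [2076, 2122]: 2076, 2080, 2084, 2088, 2092, 2096, 2100, 2104, 2108, 2112, 2116, 2120.
Of these, 2100 is divisible by 100 but not 400, so not leap.
Leap years: 12 − 1 = 11.

11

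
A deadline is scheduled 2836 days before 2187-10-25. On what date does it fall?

2180-01-19

Count 2836 days before October 25, 2187:
From January 19, 2180 to January 19, 2187: 7 years, of which 2 contain a Feb 29 — 5×365 + 2×366 = 2557 days.
January 2187: 31 − 19 = 12 days remain.
Then February 2187 (28), March (31), April (30), May (31), June (30), July (31), August (31), September (30): 28 + 31 + 30 + 31 + 30 + 31 + 31 + 30 = 242 days.
October 1–25, 2187: 25 days.
Residual: 279 days.
Total: 2836 days.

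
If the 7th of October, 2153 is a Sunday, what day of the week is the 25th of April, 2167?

Day-of-year of October 7, 2153: 280.
Day-of-year of April 25, 2167: 115.
2153 has 365 days, so 365 − 280 = 85 days remain in 2153.
Full years 2154–2166: 10 common + 3 leap = 10×365 + 3×366 = 4748 days.
Total: 85 + 4748 + 115 = 4948 days.
4948 mod 7 = 6, so 6 days after Sunday is Saturday.

Saturday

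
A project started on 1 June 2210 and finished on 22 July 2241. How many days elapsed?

From June 1, 2210 to June 1, 2241: 31 years, of which 8 contain a Feb 29 — 23×365 + 8×366 = 11323 days.
June 2241: 30 − 1 = 29 days remain.
July 1–22, 2241: 22 days.
Residual: 51 days.
Total: 11374 days.

11374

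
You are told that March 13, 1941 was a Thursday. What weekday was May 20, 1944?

Day-of-year of March 13, 1941: 72.
Day-of-year of May 20, 1944: 141.
1941 has 365 days, so 365 − 72 = 293 days remain in 1941.
Full years: 1942: 365; 1943: 365. Sum = 730.
Total: 293 + 730 + 141 = 1164 days.
1164 mod 7 = 2, so 2 days after Thursday is Saturday.

Saturday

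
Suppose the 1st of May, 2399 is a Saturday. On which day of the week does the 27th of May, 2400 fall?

Saturday

Day-of-year of May 1, 2399: 121.
Day-of-year of May 27, 2400: 148.
2399 has 365 days, so 365 − 121 = 244 days remain in 2399.
Total: 244 + 148 = 392 days.
392 is a multiple of 7, so the 27th of May, 2400 falls on the same weekday: Saturday.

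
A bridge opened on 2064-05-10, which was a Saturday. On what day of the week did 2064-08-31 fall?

Sunday

May 2064: 31 − 10 = 21 days remain.
Then June (30), July (31): 30 + 31 = 61 days.
August 1–31, 2064: 31 days.
Total: 21 + 61 + 31 = 113 days.
113 mod 7 = 1, so 1 day after Saturday is Sunday.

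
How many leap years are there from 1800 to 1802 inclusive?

0

Years divisible by 4 in [1800, 1802]: 1800.
Of these, 1800 is divisible by 100 but not 400, so not leap.
Leap years: 1 − 1 = 0.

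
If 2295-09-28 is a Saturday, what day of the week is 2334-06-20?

From September 28, 2295 to September 28, 2333: 38 years, of which 9 contain a Feb 29 — 29×365 + 9×366 = 13879 days.
(2300 is not a leap year (divisible by 100 but not 400).)
September 2333: 30 − 28 = 2 days remain.
Then October (31), November (30), December (31), January (31), February 2334 (28), March (31), April (30), May (31): 31 + 30 + 31 + 31 + 28 + 31 + 30 + 31 = 243 days.
June 1–20, 2334: 20 days.
Residual: 265 days.
Total: 14144 days.
14144 mod 7 = 4, so 4 days after Saturday is Wednesday.

Wednesday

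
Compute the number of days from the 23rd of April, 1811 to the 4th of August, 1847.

13252

From April 23, 1811 to April 23, 1847: 36 years, of which 9 contain a Feb 29 — 27×365 + 9×366 = 13149 days.
April 1847: 30 − 23 = 7 days remain.
Then May (31), June (30), July (31): 31 + 30 + 31 = 92 days.
August 1–4, 1847: 4 days.
Residual: 103 days.
Total: 13252 days.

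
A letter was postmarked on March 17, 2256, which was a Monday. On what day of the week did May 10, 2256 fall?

Saturday

March 2256: 31 − 17 = 14 days remain.
Then April (30): 30 days.
May 1–10, 2256: 10 days.
Total: 14 + 30 + 10 = 54 days.
54 mod 7 = 5, so 5 days after Monday is Saturday.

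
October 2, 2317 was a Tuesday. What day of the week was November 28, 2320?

October 2, 2317 → October 2, 2318: 365 days.
October 2, 2318 → October 2, 2319: 365 days.
October 2, 2319 → October 2, 2320: 366 days (2320 is a leap year).
October 2320: 31 − 2 = 29 days remain.
November 1–28, 2320: 28 days.
Residual: 57 days.
Total: 1153 days.
1153 mod 7 = 5, so 5 days after Tuesday is Sunday.

Sunday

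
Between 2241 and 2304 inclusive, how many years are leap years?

Years divisible by 4: 2244, 2248, …, 2304 — 16 in all.
Of these, 2300 is divisible by 100 but not 400, so not leap.
Leap years: 16 − 1 = 15.

15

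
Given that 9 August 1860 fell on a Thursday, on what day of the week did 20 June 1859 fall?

Monday

Count forward from the earlier date (June 20, 1859) to the later (August 9, 1860):
June 1859: 30 − 20 = 10 days remain.
Then 13 full months totalling 397 days.
August 1–9, 1860: 9 days.
Total: 10 + 397 + 9 = 416 days.
416 mod 7 = 3, so 3 days before Thursday is Monday.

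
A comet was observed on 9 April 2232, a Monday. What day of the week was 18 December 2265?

Monday

From April 9, 2232 to April 9, 2265: 33 years, of which 8 contain a Feb 29 — 25×365 + 8×366 = 12053 days.
April 2265: 30 − 9 = 21 days remain.
Then May (31), June (30), July (31), August (31), September (30), October (31), November (30): 31 + 30 + 31 + 31 + 30 + 31 + 30 = 214 days.
December 1–18, 2265: 18 days.
Residual: 253 days.
Total: 12306 days.
12306 is a multiple of 7, so 18 December 2265 falls on the same weekday: Monday.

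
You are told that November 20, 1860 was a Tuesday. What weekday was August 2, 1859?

Count forward from the earlier date (August 2, 1859) to the later (November 20, 1860):
August 1859: 31 − 2 = 29 days remain.
Then 14 full months totalling 427 days.
November 1–20, 1860: 20 days.
Total: 29 + 427 + 20 = 476 days.
476 is a multiple of 7, so August 2, 1859 falls on the same weekday: Tuesday.

Tuesday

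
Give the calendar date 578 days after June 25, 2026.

January 24, 2028

Count 578 days after June 25, 2026:
June 25, 2026 → June 25, 2027: 365 days.
June 2027: 30 − 25 = 5 days remain.
Then July (31), August (31), September (30), October (31), November (30), December (31): 31 + 31 + 30 + 31 + 30 + 31 = 184 days.
January 1–24, 2028: 24 days.
Residual: 213 days.
Total: 578 days.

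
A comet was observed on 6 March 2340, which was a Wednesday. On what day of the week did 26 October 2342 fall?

March 6, 2340 → March 6, 2341: 365 days.
March 6, 2341 → March 6, 2342: 365 days.
March 2342: 31 − 6 = 25 days remain.
Then April (30), May (31), June (30), July (31), August (31), September (30): 30 + 31 + 30 + 31 + 31 + 30 = 183 days.
October 1–26, 2342: 26 days.
Residual: 234 days.
Total: 964 days.
964 mod 7 = 5, so 5 days after Wednesday is Monday.

Monday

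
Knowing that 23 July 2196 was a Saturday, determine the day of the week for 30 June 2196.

Count forward from the earlier date (June 30, 2196) to the later (July 23, 2196):
June 2196: 30 − 30 = 0 days remain.
July 1–23, 2196: 23 days.
Total: 0 + 23 = 23 days.
23 mod 7 = 2, so 2 days before Saturday is Thursday.

Thursday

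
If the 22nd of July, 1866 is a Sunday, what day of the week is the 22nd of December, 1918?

From July 22, 1866 to July 22, 1918: 52 years, of which 12 contain a Feb 29 — 40×365 + 12×366 = 18992 days.
(1900 is not a leap year (divisible by 100 but not 400).)
July 1918: 31 − 22 = 9 days remain.
Then August (31), September (30), October (31), November (30): 31 + 30 + 31 + 30 = 122 days.
December 1–22, 1918: 22 days.
Residual: 153 days.
Total: 19145 days.
19145 is a multiple of 7, so the 22nd of December, 1918 falls on the same weekday: Sunday.

Sunday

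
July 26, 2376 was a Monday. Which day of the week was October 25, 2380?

Day-of-year of July 26, 2376: 208.
Day-of-year of October 25, 2380: 299.
2376 has 366 days, so 366 − 208 = 158 days remain in 2376.
Full years: 2377: 365; 2378: 365; 2379: 365. Sum = 1095.
Total: 158 + 1095 + 299 = 1552 days.
1552 mod 7 = 5, so 5 days after Monday is Saturday.

Saturday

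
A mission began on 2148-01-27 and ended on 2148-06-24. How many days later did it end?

149

January 2148: 31 − 27 = 4 days remain.
Then February 2148 (29), March (31), April (30), May (31): 29 + 31 + 30 + 31 = 121 days.
June 1–24, 2148: 24 days.
Total: 4 + 121 + 24 = 149 days.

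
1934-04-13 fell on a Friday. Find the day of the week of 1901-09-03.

Tuesday

Count forward from the earlier date (September 3, 1901) to the later (April 13, 1934):
Day-of-year of September 3, 1901: 246.
Day-of-year of April 13, 1934: 103.
1901 has 365 days, so 365 − 246 = 119 days remain in 1901.
Full years 1902–1933: 24 common + 8 leap = 24×365 + 8×366 = 11688 days.
Total: 119 + 11688 + 103 = 11910 days.
11910 mod 7 = 3, so 3 days before Friday is Tuesday.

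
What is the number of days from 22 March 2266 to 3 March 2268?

March 22, 2266 → March 22, 2267: 365 days.
March 2267: 31 − 22 = 9 days remain.
Then 11 full months totalling 335 days.
March 1–3, 2268: 3 days.
Residual: 347 days.
Total: 712 days.

712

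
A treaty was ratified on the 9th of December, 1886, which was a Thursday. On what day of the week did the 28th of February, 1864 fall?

Count forward from the earlier date (February 28, 1864) to the later (December 9, 1886):
Day-of-year of February 28, 1864: 59.
Day-of-year of December 9, 1886: 343.
1864 has 366 days, so 366 − 59 = 307 days remain in 1864.
Full years 1865–1885: 16 common + 5 leap = 16×365 + 5×366 = 7670 days.
Total: 307 + 7670 + 343 = 8320 days.
8320 mod 7 = 4, so 4 days before Thursday is Sunday.

Sunday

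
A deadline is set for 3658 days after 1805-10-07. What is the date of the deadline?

1815-10-13

Count 3658 days after October 7, 1805:
From October 7, 1805 to October 7, 1815: 10 years, of which 2 contain a Feb 29 — 8×365 + 2×366 = 3652 days.
Within October 1815: 13 − 7 = 6 days.
Total: 3658 days.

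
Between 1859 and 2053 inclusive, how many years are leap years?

Years divisible by 4: 1860, 1864, …, 2052 — 49 in all.
Of these, 1900 is divisible by 100 but not 400, so not leap.
2000 is divisible by 400, so still leap.
Leap years: 49 − 1 = 48.

48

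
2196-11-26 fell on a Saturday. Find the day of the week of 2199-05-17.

Friday

Day-of-year of November 26, 2196: 331.
Day-of-year of May 17, 2199: 137.
2196 has 366 days, so 366 − 331 = 35 days remain in 2196.
Full years: 2197: 365; 2198: 365. Sum = 730.
Total: 35 + 730 + 137 = 902 days.
902 mod 7 = 6, so 6 days after Saturday is Friday.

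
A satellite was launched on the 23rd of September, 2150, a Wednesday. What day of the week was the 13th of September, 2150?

Sunday

Count forward from the earlier date (September 13, 2150) to the later (September 23, 2150):
Within September 2150: 23 − 13 = 10 days.
10 mod 7 = 3, so 3 days before Wednesday is Sunday.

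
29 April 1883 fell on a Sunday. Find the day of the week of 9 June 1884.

Day-of-year of April 29, 1883: 119.
Day-of-year of June 9, 1884: 161.
1883 has 365 days, so 365 − 119 = 246 days remain in 1883.
Total: 246 + 161 = 407 days.
407 mod 7 = 1, so 1 day after Sunday is Monday.

Monday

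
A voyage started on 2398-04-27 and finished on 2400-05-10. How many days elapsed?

744

April 27, 2398 → April 27, 2399: 365 days.
April 27, 2399 → April 27, 2400: 366 days (2400 is a leap year (divisible by 400)).
April 2400: 30 − 27 = 3 days remain.
May 1–10, 2400: 10 days.
Residual: 13 days.
Total: 744 days.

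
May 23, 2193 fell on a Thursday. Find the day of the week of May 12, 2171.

Sunday

Count forward from the earlier date (May 12, 2171) to the later (May 23, 2193):
Day-of-year of May 12, 2171: 132.
Day-of-year of May 23, 2193: 143.
2171 has 365 days, so 365 − 132 = 233 days remain in 2171.
Full years 2172–2192: 15 common + 6 leap = 15×365 + 6×366 = 7671 days.
Total: 233 + 7671 + 143 = 8047 days.
8047 mod 7 = 4, so 4 days before Thursday is Sunday.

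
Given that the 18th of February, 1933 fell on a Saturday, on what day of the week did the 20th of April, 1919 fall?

Sunday

Count forward from the earlier date (April 20, 1919) to the later (February 18, 1933):
From April 20, 1919 to April 20, 1932: 13 years, of which 4 contain a Feb 29 — 9×365 + 4×366 = 4749 days.
April 1932: 30 − 20 = 10 days remain.
Then 9 full months totalling 276 days.
February 1–18, 1933: 18 days (1933 is not a leap year).
Residual: 304 days.
Total: 5053 days.
5053 mod 7 = 6, so 6 days before Saturday is Sunday.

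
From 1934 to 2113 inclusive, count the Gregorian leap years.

44

Years divisible by 4: 1936, 1940, …, 2112 — 45 in all.
Of these, 2100 is divisible by 100 but not 400, so not leap.
2000 is divisible by 400, so still leap.
Leap years: 45 − 1 = 44.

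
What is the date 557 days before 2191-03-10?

2189-08-30

Count 557 days before March 10, 2191:
August 2189: 31 − 30 = 1 day remains.
Then 18 full months totalling 546 days.
March 1–10, 2191: 10 days.
Total: 1 + 546 + 10 = 557 days.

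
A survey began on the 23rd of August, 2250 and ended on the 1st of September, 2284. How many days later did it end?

From August 23, 2250 to August 23, 2284: 34 years, of which 9 contain a Feb 29 — 25×365 + 9×366 = 12419 days.
August 2284: 31 − 23 = 8 days remain.
September 1, 2284: 1 day.
Residual: 9 days.
Total: 12428 days.

12428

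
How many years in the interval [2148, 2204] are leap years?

Years divisible by 4: 2148, 2152, …, 2204 — 15 in all.
Of these, 2200 is divisible by 100 but not 400, so not leap.
Leap years: 15 − 1 = 14.

14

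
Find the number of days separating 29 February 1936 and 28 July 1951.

5628

February 1936: 29 − 29 = 0 days remain (1936 is a leap year, so February has 29 days).
Then 184 full months totalling 5600 days.
July 1–28, 1951: 28 days.
Residual: 5628 days.
Total: 5628 days.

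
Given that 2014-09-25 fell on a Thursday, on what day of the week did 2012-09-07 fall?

Count forward from the earlier date (September 7, 2012) to the later (September 25, 2014):
Day-of-year of September 7, 2012: 251.
Day-of-year of September 25, 2014: 268.
2012 has 366 days, so 366 − 251 = 115 days remain in 2012.
Full years: 2013: 365. Sum = 365.
Total: 115 + 365 + 268 = 748 days.
748 mod 7 = 6, so 6 days before Thursday is Friday.

Friday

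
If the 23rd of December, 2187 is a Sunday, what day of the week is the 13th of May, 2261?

Day-of-year of December 23, 2187: 357.
Day-of-year of May 13, 2261: 133.
2187 has 365 days, so 365 − 357 = 8 days remain in 2187.
Full years 2188–2260: 55 common + 18 leap = 55×365 + 18×366 = 26663 days.
Total: 8 + 26663 + 133 = 26804 days.
26804 mod 7 = 1, so 1 day after Sunday is Monday.

Monday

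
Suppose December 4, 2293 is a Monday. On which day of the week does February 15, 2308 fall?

Saturday

From December 4, 2293 to December 4, 2307: 14 years, of which 2 contain a Feb 29 — 12×365 + 2×366 = 5112 days.
(2300 is not a leap year (divisible by 100 but not 400).)
December 2307: 31 − 4 = 27 days remain.
Then January (31): 31 days.
February 1–15, 2308: 15 days (2308 is a leap year).
Residual: 73 days.
Total: 5185 days.
5185 mod 7 = 5, so 5 days after Monday is Saturday.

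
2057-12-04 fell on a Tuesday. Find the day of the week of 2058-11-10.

Sunday

Day-of-year of December 4, 2057: 338.
Day-of-year of November 10, 2058: 314.
2057 has 365 days, so 365 − 338 = 27 days remain in 2057.
Total: 27 + 314 = 341 days.
341 mod 7 = 5, so 5 days after Tuesday is Sunday.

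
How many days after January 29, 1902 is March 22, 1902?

January 1902: 31 − 29 = 2 days remain.
Then February 1902 (28): 28 days.
March 1–22, 1902: 22 days.
Total: 2 + 28 + 22 = 52 days.

52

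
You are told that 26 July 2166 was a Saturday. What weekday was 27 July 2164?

Friday

Count forward from the earlier date (July 27, 2164) to the later (July 26, 2166):
July 2164: 31 − 27 = 4 days remain.
Then 23 full months totalling 699 days.
July 1–26, 2166: 26 days.
Total: 4 + 699 + 26 = 729 days.
729 mod 7 = 1, so 1 day before Saturday is Friday.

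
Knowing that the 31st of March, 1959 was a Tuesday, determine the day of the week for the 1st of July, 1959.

March 1959: 31 − 31 = 0 days remain.
Then April (30), May (31), June (30): 30 + 31 + 30 = 91 days.
July 1, 1959: 1 day.
Total: 0 + 91 + 1 = 92 days.
92 mod 7 = 1, so 1 day after Tuesday is Wednesday.

Wednesday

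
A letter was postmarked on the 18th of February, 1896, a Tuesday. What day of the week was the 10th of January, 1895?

Count forward from the earlier date (January 10, 1895) to the later (February 18, 1896):
Day-of-year of January 10, 1895: 10.
Day-of-year of February 18, 1896: 49.
1895 has 365 days, so 365 − 10 = 355 days remain in 1895.
Total: 355 + 49 = 404 days.
404 mod 7 = 5, so 5 days before Tuesday is Thursday.

Thursday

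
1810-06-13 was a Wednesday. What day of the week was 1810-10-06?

June 1810: 30 − 13 = 17 days remain.
Then July (31), August (31), September (30): 31 + 31 + 30 = 92 days.
October 1–6, 1810: 6 days.
Total: 17 + 92 + 6 = 115 days.
115 mod 7 = 3, so 3 days after Wednesday is Saturday.

Saturday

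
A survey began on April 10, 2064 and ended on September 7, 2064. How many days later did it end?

150

April 2064: 30 − 10 = 20 days remain.
Then May (31), June (30), July (31), August (31): 31 + 30 + 31 + 31 = 123 days.
September 1–7, 2064: 7 days.
Total: 20 + 123 + 7 = 150 days.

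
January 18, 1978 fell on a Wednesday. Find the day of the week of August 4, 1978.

Friday

January 1978: 31 − 18 = 13 days remain.
Then February 1978 (28), March (31), April (30), May (31), June (30), July (31): 28 + 31 + 30 + 31 + 30 + 31 = 181 days.
August 1–4, 1978: 4 days.
Total: 13 + 181 + 4 = 198 days.
198 mod 7 = 2, so 2 days after Wednesday is Friday.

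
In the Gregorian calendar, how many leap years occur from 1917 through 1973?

Years divisible by 4: 1920, 1924, …, 1972 — 14 in all.
No century exceptions apply. Count: 14.

14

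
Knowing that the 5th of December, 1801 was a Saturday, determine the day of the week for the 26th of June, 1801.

Count forward from the earlier date (June 26, 1801) to the later (December 5, 1801):
June 1801: 30 − 26 = 4 days remain.
Then July (31), August (31), September (30), October (31), November (30): 31 + 31 + 30 + 31 + 30 = 153 days.
December 1–5, 1801: 5 days.
Total: 4 + 153 + 5 = 162 days.
162 mod 7 = 1, so 1 day before Saturday is Friday.

Friday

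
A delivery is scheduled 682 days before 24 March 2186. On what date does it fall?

11 May 2184

Count 682 days before March 24, 2186:
May 2184: 31 − 11 = 20 days remain.
Then 21 full months totalling 638 days.
March 1–24, 2186: 24 days.
Total: 20 + 638 + 24 = 682 days.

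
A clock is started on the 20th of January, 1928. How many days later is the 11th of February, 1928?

22

January 1928: 31 − 20 = 11 days remain.
February 1–11, 1928: 11 days (1928 is a leap year).
Total: 11 + 11 = 22 days.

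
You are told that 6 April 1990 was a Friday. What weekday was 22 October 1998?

Thursday

Day-of-year of April 6, 1990: 96.
Day-of-year of October 22, 1998: 295.
1990 has 365 days, so 365 − 96 = 269 days remain in 1990.
Full years 1991–1997: 5 common + 2 leap = 5×365 + 2×366 = 2557 days.
Total: 269 + 2557 + 295 = 3121 days.
3121 mod 7 = 6, so 6 days after Friday is Thursday.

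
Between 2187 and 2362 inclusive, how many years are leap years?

Years divisible by 4: 2188, 2192, …, 2360 — 44 in all.
Of these, 2200, 2300 are divisible by 100 but not 400, so not leap.
Leap years: 44 − 2 = 42.

42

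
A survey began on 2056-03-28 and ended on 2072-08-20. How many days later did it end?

Day-of-year of March 28, 2056: 88.
Day-of-year of August 20, 2072: 233.
2056 has 366 days, so 366 − 88 = 278 days remain in 2056.
Full years 2057–2071: 12 common + 3 leap = 12×365 + 3×366 = 5478 days.
Total: 278 + 5478 + 233 = 5989 days.

5989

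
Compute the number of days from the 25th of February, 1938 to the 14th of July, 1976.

Day-of-year of February 25, 1938: 56.
Day-of-year of July 14, 1976: 196.
1938 has 365 days, so 365 − 56 = 309 days remain in 1938.
Full years 1939–1975: 28 common + 9 leap = 28×365 + 9×366 = 13514 days.
Total: 309 + 13514 + 196 = 14019 days.

14019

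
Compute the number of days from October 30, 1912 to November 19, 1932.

From October 30, 1912 to October 30, 1932: 20 years, of which 5 contain a Feb 29 — 15×365 + 5×366 = 7305 days.
October 1932: 31 − 30 = 1 day remains.
November 1–19, 1932: 19 days.
Residual: 20 days.
Total: 7325 days.

7325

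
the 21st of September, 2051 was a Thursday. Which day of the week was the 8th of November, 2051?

September 2051: 30 − 21 = 9 days remain.
Then October (31): 31 days.
November 1–8, 2051: 8 days.
Total: 9 + 31 + 8 = 48 days.
48 mod 7 = 6, so 6 days after Thursday is Wednesday.

Wednesday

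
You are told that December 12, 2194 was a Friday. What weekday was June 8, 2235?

Monday

From December 12, 2194 to December 12, 2234: 40 years, of which 9 contain a Feb 29 — 31×365 + 9×366 = 14609 days.
(2200 is not a leap year (divisible by 100 but not 400).)
December 2234: 31 − 12 = 19 days remain.
Then January (31), February 2235 (28), March (31), April (30), May (31): 31 + 28 + 31 + 30 + 31 = 151 days.
June 1–8, 2235: 8 days.
Residual: 178 days.
Total: 14787 days.
14787 mod 7 = 3, so 3 days after Friday is Monday.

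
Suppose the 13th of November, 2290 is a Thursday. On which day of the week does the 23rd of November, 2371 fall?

Day-of-year of November 13, 2290: 317.
Day-of-year of November 23, 2371: 327.
2290 has 365 days, so 365 − 317 = 48 days remain in 2290.
Full years 2291–2370: 61 common + 19 leap = 61×365 + 19×366 = 29219 days.
Total: 48 + 29219 + 327 = 29594 days.
29594 mod 7 = 5, so 5 days after Thursday is Tuesday.

Tuesday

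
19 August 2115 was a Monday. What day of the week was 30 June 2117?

Wednesday

August 2115: 31 − 19 = 12 days remain.
Then 21 full months totalling 639 days.
June 1–30, 2117: 30 days.
Total: 12 + 639 + 30 = 681 days.
681 mod 7 = 2, so 2 days after Monday is Wednesday.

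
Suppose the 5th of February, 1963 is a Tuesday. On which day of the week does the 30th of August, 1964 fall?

Day-of-year of February 5, 1963: 36.
Day-of-year of August 30, 1964: 243.
1963 has 365 days, so 365 − 36 = 329 days remain in 1963.
Total: 329 + 243 = 572 days.
572 mod 7 = 5, so 5 days after Tuesday is Sunday.

Sunday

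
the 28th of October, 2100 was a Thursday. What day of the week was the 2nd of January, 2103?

Tuesday

October 28, 2100 → October 28, 2101: 365 days.
October 28, 2101 → October 28, 2102: 365 days.
October 2102: 31 − 28 = 3 days remain.
Then November (30), December (31): 30 + 31 = 61 days.
January 1–2, 2103: 2 days.
Residual: 66 days.
Total: 796 days.
796 mod 7 = 5, so 5 days after Thursday is Tuesday.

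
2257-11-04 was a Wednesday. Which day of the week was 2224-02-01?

Count forward from the earlier date (February 1, 2224) to the later (November 4, 2257):
Day-of-year of February 1, 2224: 32.
Day-of-year of November 4, 2257: 308.
2224 has 366 days, so 366 − 32 = 334 days remain in 2224.
Full years 2225–2256: 24 common + 8 leap = 24×365 + 8×366 = 11688 days.
Total: 334 + 11688 + 308 = 12330 days.
12330 mod 7 = 3, so 3 days before Wednesday is Sunday.

Sunday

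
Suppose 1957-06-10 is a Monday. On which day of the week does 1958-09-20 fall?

June 1957: 30 − 10 = 20 days remain.
Then 14 full months totalling 427 days.
September 1–20, 1958: 20 days.
Total: 20 + 427 + 20 = 467 days.
467 mod 7 = 5, so 5 days after Monday is Saturday.

Saturday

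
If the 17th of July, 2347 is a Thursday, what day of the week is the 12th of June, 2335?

Wednesday

Count forward from the earlier date (June 12, 2335) to the later (July 17, 2347):
From June 12, 2335 to June 12, 2347: 12 years, of which 3 contain a Feb 29 — 9×365 + 3×366 = 4383 days.
June 2347: 30 − 12 = 18 days remain.
July 1–17, 2347: 17 days.
Residual: 35 days.
Total: 4418 days.
4418 mod 7 = 1, so 1 day before Thursday is Wednesday.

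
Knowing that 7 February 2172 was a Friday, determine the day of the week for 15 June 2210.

Day-of-year of February 7, 2172: 38.
Day-of-year of June 15, 2210: 166.
2172 has 366 days, so 366 − 38 = 328 days remain in 2172.
Full years 2173–2209: 29 common + 8 leap = 29×365 + 8×366 = 13513 days.
Total: 328 + 13513 + 166 = 14007 days.
14007 is a multiple of 7, so 15 June 2210 falls on the same weekday: Friday.

Friday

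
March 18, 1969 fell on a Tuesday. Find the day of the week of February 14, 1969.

Count forward from the earlier date (February 14, 1969) to the later (March 18, 1969):
February 1969: 28 − 14 = 14 days remain (1969 is not a leap year, so February has 28 days).
March 1–18, 1969: 18 days.
Total: 14 + 18 = 32 days.
32 mod 7 = 4, so 4 days before Tuesday is Friday.

Friday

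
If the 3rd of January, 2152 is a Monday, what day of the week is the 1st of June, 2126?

Saturday

Count forward from the earlier date (June 1, 2126) to the later (January 3, 2152):
From June 1, 2126 to June 1, 2151: 25 years, of which 6 contain a Feb 29 — 19×365 + 6×366 = 9131 days.
June 2151: 30 − 1 = 29 days remain.
Then July (31), August (31), September (30), October (31), November (30), December (31): 31 + 31 + 30 + 31 + 30 + 31 = 184 days.
January 1–3, 2152: 3 days.
Residual: 216 days.
Total: 9347 days.
9347 mod 7 = 2, so 2 days before Monday is Saturday.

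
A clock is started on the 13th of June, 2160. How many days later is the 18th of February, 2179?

6824

From June 13, 2160 to June 13, 2178: 18 years, of which 4 contain a Feb 29 — 14×365 + 4×366 = 6574 days.
June 2178: 30 − 13 = 17 days remain.
Then July (31), August (31), September (30), October (31), November (30), December (31), January (31): 31 + 31 + 30 + 31 + 30 + 31 + 31 = 215 days.
February 1–18, 2179: 18 days (2179 is not a leap year).
Residual: 250 days.
Total: 6824 days.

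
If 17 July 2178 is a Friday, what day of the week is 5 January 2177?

Sunday

Count forward from the earlier date (January 5, 2177) to the later (July 17, 2178):
Day-of-year of January 5, 2177: 5.
Day-of-year of July 17, 2178: 198.
2177 has 365 days, so 365 − 5 = 360 days remain in 2177.
Total: 360 + 198 = 558 days.
558 mod 7 = 5, so 5 days before Friday is Sunday.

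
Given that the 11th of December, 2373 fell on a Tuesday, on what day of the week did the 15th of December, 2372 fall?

Count forward from the earlier date (December 15, 2372) to the later (December 11, 2373):
Day-of-year of December 15, 2372: 350.
Day-of-year of December 11, 2373: 345.
2372 has 366 days, so 366 − 350 = 16 days remain in 2372.
Total: 16 + 345 = 361 days.
361 mod 7 = 4, so 4 days before Tuesday is Friday.

Friday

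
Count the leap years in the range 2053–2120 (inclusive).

16

Years divisible by 4: 2056, 2060, …, 2120 — 17 in all.
Of these, 2100 is divisible by 100 but not 400, so not leap.
Leap years: 17 − 1 = 16.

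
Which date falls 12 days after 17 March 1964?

29 March 1964

Count 12 days after March 17, 1964:
Within March 1964: 29 − 17 = 12 days.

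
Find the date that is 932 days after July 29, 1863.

February 15, 1866

Count 932 days after July 29, 1863:
July 29, 1863 → July 29, 1864: 366 days (1864 is a leap year).
July 29, 1864 → July 29, 1865: 365 days.
July 1865: 31 − 29 = 2 days remain.
Then August (31), September (30), October (31), November (30), December (31), January (31): 31 + 30 + 31 + 30 + 31 + 31 = 184 days.
February 1–15, 1866: 15 days (1866 is not a leap year).
Residual: 201 days.
Total: 932 days.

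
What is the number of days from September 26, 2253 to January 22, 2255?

483

September 2253: 30 − 26 = 4 days remain.
Then 15 full months totalling 457 days.
January 1–22, 2255: 22 days.
Total: 4 + 457 + 22 = 483 days.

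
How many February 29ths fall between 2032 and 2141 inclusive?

Years divisible by 4: 2032, 2036, …, 2140 — 28 in all.
Of these, 2100 is divisible by 100 but not 400, so not leap.
Leap years: 28 − 1 = 27.

27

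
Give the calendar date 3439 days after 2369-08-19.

2379-01-18

Count 3439 days after August 19, 2369:
Day-of-year of August 19, 2369: 231.
Day-of-year of January 18, 2379: 18.
2369 has 365 days, so 365 − 231 = 134 days remain in 2369.
Full years 2370–2378: 7 common + 2 leap = 7×365 + 2×366 = 3287 days.
Total: 134 + 3287 + 18 = 3439 days.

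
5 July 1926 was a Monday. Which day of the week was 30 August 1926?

Monday

July 1926: 31 − 5 = 26 days remain.
August 1–30, 1926: 30 days.
Total: 26 + 30 = 56 days.
56 is a multiple of 7, so 30 August 1926 falls on the same weekday: Monday.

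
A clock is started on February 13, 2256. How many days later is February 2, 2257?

Day-of-year of February 13, 2256: 44.
Day-of-year of February 2, 2257: 33.
2256 has 366 days, so 366 − 44 = 322 days remain in 2256.
Total: 322 + 33 = 355 days.

355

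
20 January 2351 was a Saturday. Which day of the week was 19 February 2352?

Day-of-year of January 20, 2351: 20.
Day-of-year of February 19, 2352: 50.
2351 has 365 days, so 365 − 20 = 345 days remain in 2351.
Total: 345 + 50 = 395 days.
395 mod 7 = 3, so 3 days after Saturday is Tuesday.

Tuesday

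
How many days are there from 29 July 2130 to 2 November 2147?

6305

From July 29, 2130 to July 29, 2147: 17 years, of which 4 contain a Feb 29 — 13×365 + 4×366 = 6209 days.
July 2147: 31 − 29 = 2 days remain.
Then August (31), September (30), October (31): 31 + 30 + 31 = 92 days.
November 1–2, 2147: 2 days.
Residual: 96 days.
Total: 6305 days.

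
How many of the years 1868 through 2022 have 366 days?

Years divisible by 4: 1868, 1872, …, 2020 — 39 in all.
Of these, 1900 is divisible by 100 but not 400, so not leap.
2000 is divisible by 400, so still leap.
Leap years: 39 − 1 = 38.

38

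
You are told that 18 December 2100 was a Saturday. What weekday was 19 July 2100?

Count forward from the earlier date (July 19, 2100) to the later (December 18, 2100):
July 2100: 31 − 19 = 12 days remain.
Then August (31), September (30), October (31), November (30): 31 + 30 + 31 + 30 = 122 days.
December 1–18, 2100: 18 days.
Total: 12 + 122 + 18 = 152 days.
152 mod 7 = 5, so 5 days before Saturday is Monday.

Monday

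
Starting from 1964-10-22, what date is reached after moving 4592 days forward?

1977-05-19

Count 4592 days after October 22, 1964:
From October 22, 1964 to October 22, 1976: 12 years, of which 3 contain a Feb 29 — 9×365 + 3×366 = 4383 days.
October 1976: 31 − 22 = 9 days remain.
Then November (30), December (31), January (31), February 1977 (28), March (31), April (30): 30 + 31 + 31 + 28 + 31 + 30 = 181 days.
May 1–19, 1977: 19 days.
Residual: 209 days.
Total: 4592 days.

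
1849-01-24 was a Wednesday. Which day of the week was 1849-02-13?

Tuesday

January 1849: 31 − 24 = 7 days remain.
February 1–13, 1849: 13 days (1849 is not a leap year).
Total: 7 + 13 = 20 days.
20 mod 7 = 6, so 6 days after Wednesday is Tuesday.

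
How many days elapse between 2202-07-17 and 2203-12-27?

July 2202: 31 − 17 = 14 days remain.
Then 16 full months totalling 487 days.
December 1–27, 2203: 27 days.
Total: 14 + 487 + 27 = 528 days.

528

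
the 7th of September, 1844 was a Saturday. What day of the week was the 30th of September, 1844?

Monday

Within September 1844: 30 − 7 = 23 days.
23 mod 7 = 2, so 2 days after Saturday is Monday.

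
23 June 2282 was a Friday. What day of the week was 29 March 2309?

Monday

From June 23, 2282 to June 23, 2308: 26 years, of which 6 contain a Feb 29 — 20×365 + 6×366 = 9496 days.
(2300 is not a leap year (divisible by 100 but not 400).)
June 2308: 30 − 23 = 7 days remain.
Then July (31), August (31), September (30), October (31), November (30), December (31), January (31), February 2309 (28): 31 + 31 + 30 + 31 + 30 + 31 + 31 + 28 = 243 days.
March 1–29, 2309: 29 days.
Residual: 279 days.
Total: 9775 days.
9775 mod 7 = 3, so 3 days after Friday is Monday.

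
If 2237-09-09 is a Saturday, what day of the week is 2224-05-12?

Wednesday

Count forward from the earlier date (May 12, 2224) to the later (September 9, 2237):
From May 12, 2224 to May 12, 2237: 13 years, of which 3 contain a Feb 29 — 10×365 + 3×366 = 4748 days.
May 2237: 31 − 12 = 19 days remain.
Then June (30), July (31), August (31): 30 + 31 + 31 = 92 days.
September 1–9, 2237: 9 days.
Residual: 120 days.
Total: 4868 days.
4868 mod 7 = 3, so 3 days before Saturday is Wednesday.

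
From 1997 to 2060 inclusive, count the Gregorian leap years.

Years divisible by 4: 2000, 2004, …, 2060 — 16 in all.
2000 is divisible by 400, so still leap.
No century exceptions apply. Count: 16.

16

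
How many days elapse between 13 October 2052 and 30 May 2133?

29448

Day-of-year of October 13, 2052: 287.
Day-of-year of May 30, 2133: 150.
2052 has 366 days, so 366 − 287 = 79 days remain in 2052.
Full years 2053–2132: 61 common + 19 leap = 61×365 + 19×366 = 29219 days.
Total: 79 + 29219 + 150 = 29448 days.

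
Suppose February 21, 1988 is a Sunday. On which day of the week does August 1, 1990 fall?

February 21, 1988 → February 21, 1989: 366 days (1988 is a leap year).
February 21, 1989 → February 21, 1990: 365 days.
February 1990: 28 − 21 = 7 days remain (1990 is not a leap year, so February has 28 days).
Then March (31), April (30), May (31), June (30), July (31): 31 + 30 + 31 + 30 + 31 = 153 days.
August 1, 1990: 1 day.
Residual: 161 days.
Total: 892 days.
892 mod 7 = 3, so 3 days after Sunday is Wednesday.

Wednesday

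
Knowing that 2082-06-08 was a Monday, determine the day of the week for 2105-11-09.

From June 8, 2082 to June 8, 2105: 23 years, of which 5 contain a Feb 29 — 18×365 + 5×366 = 8400 days.
(2100 is not a leap year (divisible by 100 but not 400).)
June 2105: 30 − 8 = 22 days remain.
Then July (31), August (31), September (30), October (31): 31 + 31 + 30 + 31 = 123 days.
November 1–9, 2105: 9 days.
Residual: 154 days.
Total: 8554 days.
8554 is a multiple of 7, so 2105-11-09 falls on the same weekday: Monday.

Monday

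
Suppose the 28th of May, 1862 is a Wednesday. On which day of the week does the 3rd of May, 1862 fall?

Count forward from the earlier date (May 3, 1862) to the later (May 28, 1862):
Within May 1862: 28 − 3 = 25 days.
25 mod 7 = 4, so 4 days before Wednesday is Saturday.

Saturday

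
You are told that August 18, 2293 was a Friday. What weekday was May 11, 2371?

From August 18, 2293 to August 18, 2370: 77 years, of which 18 contain a Feb 29 — 59×365 + 18×366 = 28123 days.
(2300 is not a leap year (divisible by 100 but not 400).)
August 2370: 31 − 18 = 13 days remain.
Then September (30), October (31), November (30), December (31), January (31), February 2371 (28), March (31), April (30): 30 + 31 + 30 + 31 + 31 + 28 + 31 + 30 = 242 days.
May 1–11, 2371: 11 days.
Residual: 266 days.
Total: 28389 days.
28389 mod 7 = 4, so 4 days after Friday is Tuesday.

Tuesday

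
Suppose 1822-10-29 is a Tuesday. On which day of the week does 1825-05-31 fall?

Tuesday

October 29, 1822 → October 29, 1823: 365 days.
October 29, 1823 → October 29, 1824: 366 days (1824 is a leap year).
October 1824: 31 − 29 = 2 days remain.
Then November (30), December (31), January (31), February 1825 (28), March (31), April (30): 30 + 31 + 31 + 28 + 31 + 30 = 181 days.
May 1–31, 1825: 31 days.
Residual: 214 days.
Total: 945 days.
945 is a multiple of 7, so 1825-05-31 falls on the same weekday: Tuesday.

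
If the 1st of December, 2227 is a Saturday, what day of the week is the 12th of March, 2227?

Count forward from the earlier date (March 12, 2227) to the later (December 1, 2227):
March 2227: 31 − 12 = 19 days remain.
Then April (30), May (31), June (30), July (31), August (31), September (30), October (31), November (30): 30 + 31 + 30 + 31 + 31 + 30 + 31 + 30 = 244 days.
December 1, 2227: 1 day.
Total: 19 + 244 + 1 = 264 days.
264 mod 7 = 5, so 5 days before Saturday is Monday.

Monday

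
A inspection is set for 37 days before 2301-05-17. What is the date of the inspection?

2301-04-10

Count 37 days before May 17, 2301:
April 2301: 30 − 10 = 20 days remain.
May 1–17, 2301: 17 days.
Total: 20 + 17 = 37 days.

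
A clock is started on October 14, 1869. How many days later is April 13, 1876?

Day-of-year of October 14, 1869: 287.
Day-of-year of April 13, 1876: 104.
1869 has 365 days, so 365 − 287 = 78 days remain in 1869.
Full years: 1870: 365; 1871: 365; 1872: 366; 1873: 365; 1874: 365; 1875: 365. Sum = 2191.
Total: 78 + 2191 + 104 = 2373 days.

2373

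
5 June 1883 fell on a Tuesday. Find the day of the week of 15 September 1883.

June 1883: 30 − 5 = 25 days remain.
Then July (31), August (31): 31 + 31 = 62 days.
September 1–15, 1883: 15 days.
Total: 25 + 62 + 15 = 102 days.
102 mod 7 = 4, so 4 days after Tuesday is Saturday.

Saturday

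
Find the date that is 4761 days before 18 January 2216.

5 January 2203

Count 4761 days before January 18, 2216:
From January 5, 2203 to January 5, 2216: 13 years, of which 3 contain a Feb 29 — 10×365 + 3×366 = 4748 days.
Within January 2216: 18 − 5 = 13 days.
Total: 4761 days.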